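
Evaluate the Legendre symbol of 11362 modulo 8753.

(11362 / 8753)
  = (2609 / 8753)    [11362 ≡ 2609 mod 8753]
  = (8753 / 2609)    [QR: 2609 ≡ 1 mod 4, sign kept]
  = (926 / 2609)    [8753 ≡ 926 mod 2609]
  = (463 / 2609)    [2609 ≡ 1 mod 8 ⇒ (2 / 2609) = +1]
  = (2609 / 463)    [QR: 2609 ≡ 1 mod 4, sign kept]
  = (294 / 463)    [2609 ≡ 294 mod 463]
  = (147 / 463)    [463 ≡ 7 mod 8 ⇒ (2 / 463) = +1]
  = -(463 / 147)    [QR: both ≡ 3 mod 4, sign flips]
  = -(22 / 147)    [463 ≡ 22 mod 147]
  = (11 / 147)    [147 ≡ 3 mod 8 ⇒ (2 / 147) = -1]
  = -(147 / 11)    [QR: both ≡ 3 mod 4, sign flips]
  = -(4 / 11)    [147 ≡ 4 mod 11]
  = -(1 / 11)    [11 ≡ 3 mod 8 ⇒ (2 / 11)^2 = +1]
  = -1    [(1 / 11) = 1]

-1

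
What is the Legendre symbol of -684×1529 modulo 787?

By multiplicativity, (-684·1529|787) = (-684|787)·(1529|787).
First factor (-684|787):
Pull out -1: (-684|787) = (-1|787)·(684|787). Since 787 ≡ 3 (mod 4), (-1|787) = -1. Now have -(684|787).
Factor out 2: 684 = 2^2·171. Since 787 ≡ 3 (mod 8), (2|787) = -1, and (2|787)^2 = +1. Now have -(171|787).
Both 171 ≡ 3 and 787 ≡ 3 (mod 4), so reciprocity gives (171|787) = -(787|171). Reduce: 787 ≡ 103 (mod 171). Now have (103|171).
Both 103 ≡ 3 and 171 ≡ 3 (mod 4), so reciprocity gives (103|171) = -(171|103). Reduce: 171 ≡ 68 (mod 103). Now have -(68|103).
Factor out 2: 68 = 2^2·17. Since 103 ≡ 7 (mod 8), (2|103) = +1, and (2|103)^2 = +1. Now have -(17|103).
17 ≡ 1 (mod 4), so quadratic reciprocity gives (17|103) = (103|17). Reduce: 103 ≡ 1 (mod 17). Now have -(1|17).
(1|17) = 1. Collecting the sign factors: -1.
Second factor (1529|787):
Reduce the numerator: 1529 ≡ 742 (mod 787), so (1529|787) = (742|787).
Factor out 2: 742 = 2·371. Since 787 ≡ 3 (mod 8), (2|787) = -1. Now have -(371|787).
Both 371 ≡ 3 and 787 ≡ 3 (mod 4), so reciprocity gives (371|787) = -(787|371). Reduce: 787 ≡ 45 (mod 371). Now have (45|371).
45 ≡ 1 (mod 4), so quadratic reciprocity gives (45|371) = (371|45). Reduce: 371 ≡ 11 (mod 45). Now have (11|45).
45 ≡ 1 (mod 4), so quadratic reciprocity gives (11|45) = (45|11). Reduce: 45 ≡ 1 (mod 11). Now have (1|11).
(1|11) = 1. Collecting the sign factors: 1.
Product: (-1)·(1) = -1.

-1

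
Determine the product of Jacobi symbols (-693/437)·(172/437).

-1

By multiplicativity, (-693·172/437) = (-693/437)·(172/437).
First factor (-693/437):
(-693/437)
  = (181/437)    [-693 ≡ 181 mod 437]
  = (437/181)    [QR: 181 ≡ 1 mod 4, sign kept]
  = (75/181)    [437 ≡ 75 mod 181]
  = (181/75)    [QR: 181 ≡ 1 mod 4, sign kept]
  = (31/75)    [181 ≡ 31 mod 75]
  = -(75/31)    [QR: both ≡ 3 mod 4, sign flips]
  = -(13/31)    [75 ≡ 13 mod 31]
  = -(31/13)    [QR: 13 ≡ 1 mod 4, sign kept]
  = -(5/13)    [31 ≡ 5 mod 13]
  = -(13/5)    [QR: 5 ≡ 1 mod 4, sign kept]
  = -(3/5)    [13 ≡ 3 mod 5]
  = -(5/3)    [QR: 5 ≡ 1 mod 4, sign kept]
  = -(2/3)    [5 ≡ 2 mod 3]
  = (1/3)    [3 ≡ 3 mod 8 ⇒ (2/3) = -1]
  = 1    [(1/3) = 1]
Second factor (172/437):
(172/437)
  = (43/437)    [437 ≡ 5 mod 8 ⇒ (2/437)^2 = +1]
  = (437/43)    [QR: 437 ≡ 1 mod 4, sign kept]
  = (7/43)    [437 ≡ 7 mod 43]
  = -(43/7)    [QR: both ≡ 3 mod 4, sign flips]
  = -(1/7)    [43 ≡ 1 mod 7]
  = -1    [(1/7) = 1]
Product: (1)·(-1) = -1.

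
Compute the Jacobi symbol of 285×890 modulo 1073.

-1

By multiplicativity, (285·890/1073) = (285/1073)·(890/1073).
First factor (285/1073):
285 ≡ 1 (mod 4), so quadratic reciprocity gives (285/1073) = (1073/285). Reduce: 1073 ≡ 218 (mod 285). Now have (218/285).
Factor out 2: 218 = 2·109. Since 285 ≡ 5 (mod 8), (2/285) = -1. Now have -(109/285).
109 ≡ 1 (mod 4), so quadratic reciprocity gives (109/285) = (285/109). Reduce: 285 ≡ 67 (mod 109). Now have -(67/109).
109 ≡ 1 (mod 4), so quadratic reciprocity gives (67/109) = (109/67). Reduce: 109 ≡ 42 (mod 67). Now have -(42/67).
Factor out 2: 42 = 2·21. Since 67 ≡ 3 (mod 8), (2/67) = -1. Now have (21/67).
21 ≡ 1 (mod 4), so quadratic reciprocity gives (21/67) = (67/21). Reduce: 67 ≡ 4 (mod 21). Now have (4/21).
Factor out 2: 4 = 2^2. Since 21 ≡ 5 (mod 8), (2/21) = -1, and (2/21)^2 = +1. Now have (1/21).
(1/21) = 1. Collecting the sign factors: 1.
Second factor (890/1073):
Factor out 2: 890 = 2·445. Since 1073 ≡ 1 (mod 8), (2/1073) = +1. Now have (445/1073).
445 ≡ 1 (mod 4), so quadratic reciprocity gives (445/1073) = (1073/445). Reduce: 1073 ≡ 183 (mod 445). Now have (183/445).
445 ≡ 1 (mod 4), so quadratic reciprocity gives (183/445) = (445/183). Reduce: 445 ≡ 79 (mod 183). Now have (79/183).
Both 79 ≡ 3 and 183 ≡ 3 (mod 4), so reciprocity gives (79/183) = -(183/79). Reduce: 183 ≡ 25 (mod 79). Now have -(25/79).
25 ≡ 1 (mod 4), so quadratic reciprocity gives (25/79) = (79/25). Reduce: 79 ≡ 4 (mod 25). Now have -(4/25).
Factor out 2: 4 = 2^2. Since 25 ≡ 1 (mod 8), (2/25) = +1, and (2/25)^2 = +1. Now have -(1/25).
(1/25) = 1. Collecting the sign factors: -1.
Product: (1)·(-1) = -1.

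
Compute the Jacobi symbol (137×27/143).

By multiplicativity, (137·27/143) = (137/143)·(27/143).
First factor (137/143):
137 ≡ 1 (mod 4), so quadratic reciprocity gives (137/143) = (143/137). Reduce: 143 ≡ 6 (mod 137). Now have (6/137).
Factor out 2: 6 = 2·3. Since 137 ≡ 1 (mod 8), (2/137) = +1. Now have (3/137).
137 ≡ 1 (mod 4), so quadratic reciprocity gives (3/137) = (137/3). Reduce: 137 ≡ 2 (mod 3). Now have (2/3).
Factor out 2: 2 = 2. Since 3 ≡ 3 (mod 8), (2/3) = -1. Now have -(1/3).
(1/3) = 1. Collecting the sign factors: -1.
Second factor (27/143):
Both 27 ≡ 3 and 143 ≡ 3 (mod 4), so reciprocity gives (27/143) = -(143/27). Reduce: 143 ≡ 8 (mod 27). Now have -(8/27).
Factor out 2: 8 = 2^3. Since 27 ≡ 3 (mod 8), (2/27) = -1, and (2/27)^3 = -1. Now have (1/27).
(1/27) = 1. Collecting the sign factors: 1.
Product: (-1)·(1) = -1.

-1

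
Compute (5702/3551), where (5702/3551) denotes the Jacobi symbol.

1

Reduce the numerator: 5702 ≡ 2151 (mod 3551), so (5702/3551) = (2151/3551).
Both 2151 ≡ 3 and 3551 ≡ 3 (mod 4), so reciprocity gives (2151/3551) = -(3551/2151). Reduce: 3551 ≡ 1400 (mod 2151). Now have -(1400/2151).
Factor out 2: 1400 = 2^3·175. Since 2151 ≡ 7 (mod 8), (2/2151) = +1, and (2/2151)^3 = +1. Now have -(175/2151).
Both 175 ≡ 3 and 2151 ≡ 3 (mod 4), so reciprocity gives (175/2151) = -(2151/175). Reduce: 2151 ≡ 51 (mod 175). Now have (51/175).
Both 51 ≡ 3 and 175 ≡ 3 (mod 4), so reciprocity gives (51/175) = -(175/51). Reduce: 175 ≡ 22 (mod 51). Now have -(22/51).
Factor out 2: 22 = 2·11. Since 51 ≡ 3 (mod 8), (2/51) = -1. Now have (11/51).
Both 11 ≡ 3 and 51 ≡ 3 (mod 4), so reciprocity gives (11/51) = -(51/11). Reduce: 51 ≡ 7 (mod 11). Now have -(7/11).
Both 7 ≡ 3 and 11 ≡ 3 (mod 4), so reciprocity gives (7/11) = -(11/7). Reduce: 11 ≡ 4 (mod 7). Now have (4/7).
Factor out 2: 4 = 2^2. Since 7 ≡ 7 (mod 8), (2/7) = +1, and (2/7)^2 = +1. Now have (1/7).
(1/7) = 1. Collecting the sign factors: 1.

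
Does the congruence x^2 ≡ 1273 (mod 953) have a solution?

(1273|953)
  = (320|953)    [1273 ≡ 320 mod 953]
  = (5|953)    [953 ≡ 1 mod 8 ⇒ (2|953)^6 = +1]
  = (953|5)    [QR: 5 ≡ 1 mod 4, sign kept]
  = (3|5)    [953 ≡ 3 mod 5]
  = (5|3)    [QR: 5 ≡ 1 mod 4, sign kept]
  = (2|3)    [5 ≡ 2 mod 3]
  = -(1|3)    [3 ≡ 3 mod 8 ⇒ (2|3) = -1]
  = -1    [(1|3) = 1]
(1273|953) = -1, and 953 is prime, so 1273 is not a quadratic residue mod 953.

no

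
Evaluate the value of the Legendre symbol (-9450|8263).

Pull out -1: (-9450|8263) = (-1|8263)·(9450|8263). Since 8263 ≡ 3 (mod 4), (-1|8263) = -1. Now have -(9450|8263).
Reduce the numerator: 9450 ≡ 1187 (mod 8263), so (9450|8263) = (1187|8263).
Both 1187 ≡ 3 and 8263 ≡ 3 (mod 4), so reciprocity gives (1187|8263) = -(8263|1187). Reduce: 8263 ≡ 1141 (mod 1187). Now have (1141|1187).
1141 ≡ 1 (mod 4), so quadratic reciprocity gives (1141|1187) = (1187|1141). Reduce: 1187 ≡ 46 (mod 1141). Now have (46|1141).
Factor out 2: 46 = 2·23. Since 1141 ≡ 5 (mod 8), (2|1141) = -1. Now have -(23|1141).
1141 ≡ 1 (mod 4), so quadratic reciprocity gives (23|1141) = (1141|23). Reduce: 1141 ≡ 14 (mod 23). Now have -(14|23).
Factor out 2: 14 = 2·7. Since 23 ≡ 7 (mod 8), (2|23) = +1. Now have -(7|23).
Both 7 ≡ 3 and 23 ≡ 3 (mod 4), so reciprocity gives (7|23) = -(23|7). Reduce: 23 ≡ 2 (mod 7). Now have (2|7).
Factor out 2: 2 = 2. Since 7 ≡ 7 (mod 8), (2|7) = +1. Now have (1|7).
(1|7) = 1. Collecting the sign factors: 1.

1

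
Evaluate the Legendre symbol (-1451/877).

-1

Pull out -1: (-1451/877) = (-1/877)·(1451/877). Since 877 ≡ 1 (mod 4), (-1/877) = +1. Now have (1451/877).
Reduce the numerator: 1451 ≡ 574 (mod 877), so (1451/877) = (574/877).
Factor out 2: 574 = 2·287. Since 877 ≡ 5 (mod 8), (2/877) = -1. Now have -(287/877).
877 ≡ 1 (mod 4), so quadratic reciprocity gives (287/877) = (877/287). Reduce: 877 ≡ 16 (mod 287). Now have -(16/287).
Factor out 2: 16 = 2^4. Since 287 ≡ 7 (mod 8), (2/287) = +1, and (2/287)^4 = +1. Now have -(1/287).
(1/287) = 1. Collecting the sign factors: -1.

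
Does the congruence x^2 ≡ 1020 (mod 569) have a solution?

(1020|569)
  = (451|569)    [1020 ≡ 451 mod 569]
  = (569|451)    [QR: 569 ≡ 1 mod 4, sign kept]
  = (118|451)    [569 ≡ 118 mod 451]
  = -(59|451)    [451 ≡ 3 mod 8 ⇒ (2|451) = -1]
  = (451|59)    [QR: both ≡ 3 mod 4, sign flips]
  = (38|59)    [451 ≡ 38 mod 59]
  = -(19|59)    [59 ≡ 3 mod 8 ⇒ (2|59) = -1]
  = (59|19)    [QR: both ≡ 3 mod 4, sign flips]
  = (2|19)    [59 ≡ 2 mod 19]
  = -(1|19)    [19 ≡ 3 mod 8 ⇒ (2|19) = -1]
  = -1    [(1|19) = 1]
(1020|569) = -1, and 569 is prime, so 1020 is not a quadratic residue mod 569.

no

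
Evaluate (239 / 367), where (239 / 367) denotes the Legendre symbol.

-1

Both 239 ≡ 3 and 367 ≡ 3 (mod 4), so reciprocity gives (239 / 367) = -(367 / 239). Reduce: 367 ≡ 128 (mod 239). Now have -(128 / 239).
Factor out 2: 128 = 2^7. Since 239 ≡ 7 (mod 8), (2 / 239) = +1, and (2 / 239)^7 = +1. Now have -(1 / 239).
(1 / 239) = 1. Collecting the sign factors: -1.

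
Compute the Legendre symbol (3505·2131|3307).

By multiplicativity, (3505·2131|3307) = (3505|3307)·(2131|3307).
First factor (3505|3307):
Reduce the numerator: 3505 ≡ 198 (mod 3307), so (3505|3307) = (198|3307).
Factor out 2: 198 = 2·99. Since 3307 ≡ 3 (mod 8), (2|3307) = -1. Now have -(99|3307).
Both 99 ≡ 3 and 3307 ≡ 3 (mod 4), so reciprocity gives (99|3307) = -(3307|99). Reduce: 3307 ≡ 40 (mod 99). Now have (40|99).
Factor out 2: 40 = 2^3·5. Since 99 ≡ 3 (mod 8), (2|99) = -1, and (2|99)^3 = -1. Now have -(5|99).
5 ≡ 1 (mod 4), so quadratic reciprocity gives (5|99) = (99|5). Reduce: 99 ≡ 4 (mod 5). Now have -(4|5).
Factor out 2: 4 = 2^2. Since 5 ≡ 5 (mod 8), (2|5) = -1, and (2|5)^2 = +1. Now have -(1|5).
(1|5) = 1. Collecting the sign factors: -1.
Second factor (2131|3307):
Both 2131 ≡ 3 and 3307 ≡ 3 (mod 4), so reciprocity gives (2131|3307) = -(3307|2131). Reduce: 3307 ≡ 1176 (mod 2131). Now have -(1176|2131).
Factor out 2: 1176 = 2^3·147. Since 2131 ≡ 3 (mod 8), (2|2131) = -1, and (2|2131)^3 = -1. Now have (147|2131).
Both 147 ≡ 3 and 2131 ≡ 3 (mod 4), so reciprocity gives (147|2131) = -(2131|147). Reduce: 2131 ≡ 73 (mod 147). Now have -(73|147).
73 ≡ 1 (mod 4), so quadratic reciprocity gives (73|147) = (147|73). Reduce: 147 ≡ 1 (mod 73). Now have -(1|73).
(1|73) = 1. Collecting the sign factors: -1.
Product: (-1)·(-1) = 1.

1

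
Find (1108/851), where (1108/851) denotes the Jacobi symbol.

(1108/851)
  = (257/851)    [1108 ≡ 257 mod 851]
  = (851/257)    [QR: 257 ≡ 1 mod 4, sign kept]
  = (80/257)    [851 ≡ 80 mod 257]
  = (5/257)    [257 ≡ 1 mod 8 ⇒ (2/257)^4 = +1]
  = (257/5)    [QR: 5 ≡ 1 mod 4, sign kept]
  = (2/5)    [257 ≡ 2 mod 5]
  = -(1/5)    [5 ≡ 5 mod 8 ⇒ (2/5) = -1]
  = -1    [(1/5) = 1]

-1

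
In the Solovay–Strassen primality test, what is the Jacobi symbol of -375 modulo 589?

1

Reduce the numerator: -375 ≡ 214 (mod 589), so (-375/589) = (214/589).
Factor out 2: 214 = 2·107. Since 589 ≡ 5 (mod 8), (2/589) = -1. Now have -(107/589).
589 ≡ 1 (mod 4), so quadratic reciprocity gives (107/589) = (589/107). Reduce: 589 ≡ 54 (mod 107). Now have -(54/107).
Factor out 2: 54 = 2·27. Since 107 ≡ 3 (mod 8), (2/107) = -1. Now have (27/107).
Both 27 ≡ 3 and 107 ≡ 3 (mod 4), so reciprocity gives (27/107) = -(107/27). Reduce: 107 ≡ 26 (mod 27). Now have -(26/27).
Factor out 2: 26 = 2·13. Since 27 ≡ 3 (mod 8), (2/27) = -1. Now have (13/27).
13 ≡ 1 (mod 4), so quadratic reciprocity gives (13/27) = (27/13). Reduce: 27 ≡ 1 (mod 13). Now have (1/13).
(1/13) = 1. Collecting the sign factors: 1.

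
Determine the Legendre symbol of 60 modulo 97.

(60|97)
  = (15|97)    [97 ≡ 1 mod 8 ⇒ (2|97)^2 = +1]
  = (97|15)    [QR: 97 ≡ 1 mod 4, sign kept]
  = (7|15)    [97 ≡ 7 mod 15]
  = -(15|7)    [QR: both ≡ 3 mod 4, sign flips]
  = -(1|7)    [15 ≡ 1 mod 7]
  = -1    [(1|7) = 1]

-1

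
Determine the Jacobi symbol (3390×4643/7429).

By multiplicativity, (3390·4643/7429) = (3390/7429)·(4643/7429).
First factor (3390/7429):
(3390/7429)
  = -(1695/7429)    [7429 ≡ 5 mod 8 ⇒ (2/7429) = -1]
  = -(7429/1695)    [QR: 7429 ≡ 1 mod 4, sign kept]
  = -(649/1695)    [7429 ≡ 649 mod 1695]
  = -(1695/649)    [QR: 649 ≡ 1 mod 4, sign kept]
  = -(397/649)    [1695 ≡ 397 mod 649]
  = -(649/397)    [QR: 397 ≡ 1 mod 4, sign kept]
  = -(252/397)    [649 ≡ 252 mod 397]
  = -(63/397)    [397 ≡ 5 mod 8 ⇒ (2/397)^2 = +1]
  = -(397/63)    [QR: 397 ≡ 1 mod 4, sign kept]
  = -(19/63)    [397 ≡ 19 mod 63]
  = (63/19)    [QR: both ≡ 3 mod 4, sign flips]
  = (6/19)    [63 ≡ 6 mod 19]
  = -(3/19)    [19 ≡ 3 mod 8 ⇒ (2/19) = -1]
  = (19/3)    [QR: both ≡ 3 mod 4, sign flips]
  = (1/3)    [19 ≡ 1 mod 3]
  = 1    [(1/3) = 1]
Second factor (4643/7429):
(4643/7429)
  = (7429/4643)    [QR: 7429 ≡ 1 mod 4, sign kept]
  = (2786/4643)    [7429 ≡ 2786 mod 4643]
  = -(1393/4643)    [4643 ≡ 3 mod 8 ⇒ (2/4643) = -1]
  = -(4643/1393)    [QR: 1393 ≡ 1 mod 4, sign kept]
  = -(464/1393)    [4643 ≡ 464 mod 1393]
  = -(29/1393)    [1393 ≡ 1 mod 8 ⇒ (2/1393)^4 = +1]
  = -(1393/29)    [QR: 29 ≡ 1 mod 4, sign kept]
  = -(1/29)    [1393 ≡ 1 mod 29]
  = -1    [(1/29) = 1]
Product: (1)·(-1) = -1.

-1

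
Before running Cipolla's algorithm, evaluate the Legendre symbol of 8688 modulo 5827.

1

Reduce the numerator: 8688 ≡ 2861 (mod 5827), so (8688 / 5827) = (2861 / 5827).
2861 ≡ 1 (mod 4), so quadratic reciprocity gives (2861 / 5827) = (5827 / 2861). Reduce: 5827 ≡ 105 (mod 2861). Now have (105 / 2861).
105 ≡ 1 (mod 4), so quadratic reciprocity gives (105 / 2861) = (2861 / 105). Reduce: 2861 ≡ 26 (mod 105). Now have (26 / 105).
Factor out 2: 26 = 2·13. Since 105 ≡ 1 (mod 8), (2 / 105) = +1. Now have (13 / 105).
13 ≡ 1 (mod 4), so quadratic reciprocity gives (13 / 105) = (105 / 13). Reduce: 105 ≡ 1 (mod 13). Now have (1 / 13).
(1 / 13) = 1. Collecting the sign factors: 1.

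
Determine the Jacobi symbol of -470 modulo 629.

(-470/629)
  = (470/629)    [629 ≡ 1 mod 4 ⇒ (-1/629) = +1]
  = -(235/629)    [629 ≡ 5 mod 8 ⇒ (2/629) = -1]
  = -(629/235)    [QR: 629 ≡ 1 mod 4, sign kept]
  = -(159/235)    [629 ≡ 159 mod 235]
  = (235/159)    [QR: both ≡ 3 mod 4, sign flips]
  = (76/159)    [235 ≡ 76 mod 159]
  = (19/159)    [159 ≡ 7 mod 8 ⇒ (2/159)^2 = +1]
  = -(159/19)    [QR: both ≡ 3 mod 4, sign flips]
  = -(7/19)    [159 ≡ 7 mod 19]
  = (19/7)    [QR: both ≡ 3 mod 4, sign flips]
  = (5/7)    [19 ≡ 5 mod 7]
  = (7/5)    [QR: 5 ≡ 1 mod 4, sign kept]
  = (2/5)    [7 ≡ 2 mod 5]
  = -(1/5)    [5 ≡ 5 mod 8 ⇒ (2/5) = -1]
  = -1    [(1/5) = 1]

-1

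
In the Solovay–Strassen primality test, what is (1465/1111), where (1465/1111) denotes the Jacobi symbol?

Reduce the numerator: 1465 ≡ 354 (mod 1111), so (1465/1111) = (354/1111).
Factor out 2: 354 = 2·177. Since 1111 ≡ 7 (mod 8), (2/1111) = +1. Now have (177/1111).
177 ≡ 1 (mod 4), so quadratic reciprocity gives (177/1111) = (1111/177). Reduce: 1111 ≡ 49 (mod 177). Now have (49/177).
49 ≡ 1 (mod 4), so quadratic reciprocity gives (49/177) = (177/49). Reduce: 177 ≡ 30 (mod 49). Now have (30/49).
Factor out 2: 30 = 2·15. Since 49 ≡ 1 (mod 8), (2/49) = +1. Now have (15/49).
49 ≡ 1 (mod 4), so quadratic reciprocity gives (15/49) = (49/15). Reduce: 49 ≡ 4 (mod 15). Now have (4/15).
Factor out 2: 4 = 2^2. Since 15 ≡ 7 (mod 8), (2/15) = +1, and (2/15)^2 = +1. Now have (1/15).
(1/15) = 1. Collecting the sign factors: 1.

1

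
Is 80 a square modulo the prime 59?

(80/59)
  = (21/59)    [80 ≡ 21 mod 59]
  = (59/21)    [QR: 21 ≡ 1 mod 4, sign kept]
  = (17/21)    [59 ≡ 17 mod 21]
  = (21/17)    [QR: 17 ≡ 1 mod 4, sign kept]
  = (4/17)    [21 ≡ 4 mod 17]
  = (1/17)    [17 ≡ 1 mod 8 ⇒ (2/17)^2 = +1]
  = 1    [(1/17) = 1]
(80/59) = 1, and 59 is prime, so 80 is a quadratic residue mod 59.

yes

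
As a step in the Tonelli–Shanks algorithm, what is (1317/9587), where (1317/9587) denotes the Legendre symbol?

1

(1317/9587)
  = (9587/1317)    [QR: 1317 ≡ 1 mod 4, sign kept]
  = (368/1317)    [9587 ≡ 368 mod 1317]
  = (23/1317)    [1317 ≡ 5 mod 8 ⇒ (2/1317)^4 = +1]
  = (1317/23)    [QR: 1317 ≡ 1 mod 4, sign kept]
  = (6/23)    [1317 ≡ 6 mod 23]
  = (3/23)    [23 ≡ 7 mod 8 ⇒ (2/23) = +1]
  = -(23/3)    [QR: both ≡ 3 mod 4, sign flips]
  = -(2/3)    [23 ≡ 2 mod 3]
  = (1/3)    [3 ≡ 3 mod 8 ⇒ (2/3) = -1]
  = 1    [(1/3) = 1]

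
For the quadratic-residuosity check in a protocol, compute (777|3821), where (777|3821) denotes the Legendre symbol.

1

777 ≡ 1 (mod 4), so quadratic reciprocity gives (777|3821) = (3821|777). Reduce: 3821 ≡ 713 (mod 777). Now have (713|777).
713 ≡ 1 (mod 4), so quadratic reciprocity gives (713|777) = (777|713). Reduce: 777 ≡ 64 (mod 713). Now have (64|713).
Factor out 2: 64 = 2^6. Since 713 ≡ 1 (mod 8), (2|713) = +1, and (2|713)^6 = +1. Now have (1|713).
(1|713) = 1. Collecting the sign factors: 1.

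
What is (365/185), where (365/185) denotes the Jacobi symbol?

Reduce the numerator: 365 ≡ 180 (mod 185), so (365/185) = (180/185).
Factor out 2: 180 = 2^2·45. Since 185 ≡ 1 (mod 8), (2/185) = +1, and (2/185)^2 = +1. Now have (45/185).
45 ≡ 1 (mod 4), so quadratic reciprocity gives (45/185) = (185/45). Reduce: 185 ≡ 5 (mod 45). Now have (5/45).
5 ≡ 1 (mod 4), so quadratic reciprocity gives (5/45) = (45/5). Reduce: 45 ≡ 0 (mod 5). Now have (0/5).
The numerator is now 0 with denominator 5 > 1: the symbol is 0.

0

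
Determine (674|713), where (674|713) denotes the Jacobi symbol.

(674|713)
  = (337|713)    [713 ≡ 1 mod 8 ⇒ (2|713) = +1]
  = (713|337)    [QR: 337 ≡ 1 mod 4, sign kept]
  = (39|337)    [713 ≡ 39 mod 337]
  = (337|39)    [QR: 337 ≡ 1 mod 4, sign kept]
  = (25|39)    [337 ≡ 25 mod 39]
  = (39|25)    [QR: 25 ≡ 1 mod 4, sign kept]
  = (14|25)    [39 ≡ 14 mod 25]
  = (7|25)    [25 ≡ 1 mod 8 ⇒ (2|25) = +1]
  = (25|7)    [QR: 25 ≡ 1 mod 4, sign kept]
  = (4|7)    [25 ≡ 4 mod 7]
  = (1|7)    [7 ≡ 7 mod 8 ⇒ (2|7)^2 = +1]
  = 1    [(1|7) = 1]

1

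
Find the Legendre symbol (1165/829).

-1

(1165/829)
  = (336/829)    [1165 ≡ 336 mod 829]
  = (21/829)    [829 ≡ 5 mod 8 ⇒ (2/829)^4 = +1]
  = (829/21)    [QR: 21 ≡ 1 mod 4, sign kept]
  = (10/21)    [829 ≡ 10 mod 21]
  = -(5/21)    [21 ≡ 5 mod 8 ⇒ (2/21) = -1]
  = -(21/5)    [QR: 5 ≡ 1 mod 4, sign kept]
  = -(1/5)    [21 ≡ 1 mod 5]
  = -1    [(1/5) = 1]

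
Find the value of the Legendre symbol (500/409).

Reduce the numerator: 500 ≡ 91 (mod 409), so (500/409) = (91/409).
409 ≡ 1 (mod 4), so quadratic reciprocity gives (91/409) = (409/91). Reduce: 409 ≡ 45 (mod 91). Now have (45/91).
45 ≡ 1 (mod 4), so quadratic reciprocity gives (45/91) = (91/45). Reduce: 91 ≡ 1 (mod 45). Now have (1/45).
(1/45) = 1. Collecting the sign factors: 1.

1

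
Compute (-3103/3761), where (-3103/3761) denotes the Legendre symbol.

1

(-3103/3761)
  = (658/3761)    [-3103 ≡ 658 mod 3761]
  = (329/3761)    [3761 ≡ 1 mod 8 ⇒ (2/3761) = +1]
  = (3761/329)    [QR: 329 ≡ 1 mod 4, sign kept]
  = (142/329)    [3761 ≡ 142 mod 329]
  = (71/329)    [329 ≡ 1 mod 8 ⇒ (2/329) = +1]
  = (329/71)    [QR: 329 ≡ 1 mod 4, sign kept]
  = (45/71)    [329 ≡ 45 mod 71]
  = (71/45)    [QR: 45 ≡ 1 mod 4, sign kept]
  = (26/45)    [71 ≡ 26 mod 45]
  = -(13/45)    [45 ≡ 5 mod 8 ⇒ (2/45) = -1]
  = -(45/13)    [QR: 13 ≡ 1 mod 4, sign kept]
  = -(6/13)    [45 ≡ 6 mod 13]
  = (3/13)    [13 ≡ 5 mod 8 ⇒ (2/13) = -1]
  = (13/3)    [QR: 13 ≡ 1 mod 4, sign kept]
  = (1/3)    [13 ≡ 1 mod 3]
  = 1    [(1/3) = 1]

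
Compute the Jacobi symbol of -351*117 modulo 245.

-1

By multiplicativity, (-351·117|245) = (-351|245)·(117|245).
First factor (-351|245):
Pull out -1: (-351|245) = (-1|245)·(351|245). Since 245 ≡ 1 (mod 4), (-1|245) = +1. Now have (351|245).
Reduce the numerator: 351 ≡ 106 (mod 245), so (351|245) = (106|245).
Factor out 2: 106 = 2·53. Since 245 ≡ 5 (mod 8), (2|245) = -1. Now have -(53|245).
53 ≡ 1 (mod 4), so quadratic reciprocity gives (53|245) = (245|53). Reduce: 245 ≡ 33 (mod 53). Now have -(33|53).
33 ≡ 1 (mod 4), so quadratic reciprocity gives (33|53) = (53|33). Reduce: 53 ≡ 20 (mod 33). Now have -(20|33).
Factor out 2: 20 = 2^2·5. Since 33 ≡ 1 (mod 8), (2|33) = +1, and (2|33)^2 = +1. Now have -(5|33).
5 ≡ 1 (mod 4), so quadratic reciprocity gives (5|33) = (33|5). Reduce: 33 ≡ 3 (mod 5). Now have -(3|5).
5 ≡ 1 (mod 4), so quadratic reciprocity gives (3|5) = (5|3). Reduce: 5 ≡ 2 (mod 3). Now have -(2|3).
Factor out 2: 2 = 2. Since 3 ≡ 3 (mod 8), (2|3) = -1. Now have (1|3).
(1|3) = 1. Collecting the sign factors: 1.
Second factor (117|245):
117 ≡ 1 (mod 4), so quadratic reciprocity gives (117|245) = (245|117). Reduce: 245 ≡ 11 (mod 117). Now have (11|117).
117 ≡ 1 (mod 4), so quadratic reciprocity gives (11|117) = (117|11). Reduce: 117 ≡ 7 (mod 11). Now have (7|11).
Both 7 ≡ 3 and 11 ≡ 3 (mod 4), so reciprocity gives (7|11) = -(11|7). Reduce: 11 ≡ 4 (mod 7). Now have -(4|7).
Factor out 2: 4 = 2^2. Since 7 ≡ 7 (mod 8), (2|7) = +1, and (2|7)^2 = +1. Now have -(1|7).
(1|7) = 1. Collecting the sign factors: -1.
Product: (1)·(-1) = -1.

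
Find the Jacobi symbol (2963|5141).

-1

5141 ≡ 1 (mod 4), so quadratic reciprocity gives (2963|5141) = (5141|2963). Reduce: 5141 ≡ 2178 (mod 2963). Now have (2178|2963).
Factor out 2: 2178 = 2·1089. Since 2963 ≡ 3 (mod 8), (2|2963) = -1. Now have -(1089|2963).
1089 ≡ 1 (mod 4), so quadratic reciprocity gives (1089|2963) = (2963|1089). Reduce: 2963 ≡ 785 (mod 1089). Now have -(785|1089).
785 ≡ 1 (mod 4), so quadratic reciprocity gives (785|1089) = (1089|785). Reduce: 1089 ≡ 304 (mod 785). Now have -(304|785).
Factor out 2: 304 = 2^4·19. Since 785 ≡ 1 (mod 8), (2|785) = +1, and (2|785)^4 = +1. Now have -(19|785).
785 ≡ 1 (mod 4), so quadratic reciprocity gives (19|785) = (785|19). Reduce: 785 ≡ 6 (mod 19). Now have -(6|19).
Factor out 2: 6 = 2·3. Since 19 ≡ 3 (mod 8), (2|19) = -1. Now have (3|19).
Both 3 ≡ 3 and 19 ≡ 3 (mod 4), so reciprocity gives (3|19) = -(19|3). Reduce: 19 ≡ 1 (mod 3). Now have -(1|3).
(1|3) = 1. Collecting the sign factors: -1.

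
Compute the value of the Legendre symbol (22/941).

(22/941)
  = -(11/941)    [941 ≡ 5 mod 8 ⇒ (2/941) = -1]
  = -(941/11)    [QR: 941 ≡ 1 mod 4, sign kept]
  = -(6/11)    [941 ≡ 6 mod 11]
  = (3/11)    [11 ≡ 3 mod 8 ⇒ (2/11) = -1]
  = -(11/3)    [QR: both ≡ 3 mod 4, sign flips]
  = -(2/3)    [11 ≡ 2 mod 3]
  = (1/3)    [3 ≡ 3 mod 8 ⇒ (2/3) = -1]
  = 1    [(1/3) = 1]

1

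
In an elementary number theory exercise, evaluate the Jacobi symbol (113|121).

1

(113|121)
  = (121|113)    [QR: 113 ≡ 1 mod 4, sign kept]
  = (8|113)    [121 ≡ 8 mod 113]
  = (1|113)    [113 ≡ 1 mod 8 ⇒ (2|113)^3 = +1]
  = 1    [(1|113) = 1]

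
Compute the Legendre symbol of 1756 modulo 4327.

1

(1756/4327)
  = (439/4327)    [4327 ≡ 7 mod 8 ⇒ (2/4327)^2 = +1]
  = -(4327/439)    [QR: both ≡ 3 mod 4, sign flips]
  = -(376/439)    [4327 ≡ 376 mod 439]
  = -(47/439)    [439 ≡ 7 mod 8 ⇒ (2/439)^3 = +1]
  = (439/47)    [QR: both ≡ 3 mod 4, sign flips]
  = (16/47)    [439 ≡ 16 mod 47]
  = (1/47)    [47 ≡ 7 mod 8 ⇒ (2/47)^4 = +1]
  = 1    [(1/47) = 1]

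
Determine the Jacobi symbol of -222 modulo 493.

-1

(-222/493)
  = (271/493)    [-222 ≡ 271 mod 493]
  = (493/271)    [QR: 493 ≡ 1 mod 4, sign kept]
  = (222/271)    [493 ≡ 222 mod 271]
  = (111/271)    [271 ≡ 7 mod 8 ⇒ (2/271) = +1]
  = -(271/111)    [QR: both ≡ 3 mod 4, sign flips]
  = -(49/111)    [271 ≡ 49 mod 111]
  = -(111/49)    [QR: 49 ≡ 1 mod 4, sign kept]
  = -(13/49)    [111 ≡ 13 mod 49]
  = -(49/13)    [QR: 13 ≡ 1 mod 4, sign kept]
  = -(10/13)    [49 ≡ 10 mod 13]
  = (5/13)    [13 ≡ 5 mod 8 ⇒ (2/13) = -1]
  = (13/5)    [QR: 5 ≡ 1 mod 4, sign kept]
  = (3/5)    [13 ≡ 3 mod 5]
  = (5/3)    [QR: 5 ≡ 1 mod 4, sign kept]
  = (2/3)    [5 ≡ 2 mod 3]
  = -(1/3)    [3 ≡ 3 mod 8 ⇒ (2/3) = -1]
  = -1    [(1/3) = 1]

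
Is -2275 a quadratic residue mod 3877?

no

Pull out -1: (-2275/3877) = (-1/3877)·(2275/3877). Since 3877 ≡ 1 (mod 4), (-1/3877) = +1. Now have (2275/3877).
3877 ≡ 1 (mod 4), so quadratic reciprocity gives (2275/3877) = (3877/2275). Reduce: 3877 ≡ 1602 (mod 2275). Now have (1602/2275).
Factor out 2: 1602 = 2·801. Since 2275 ≡ 3 (mod 8), (2/2275) = -1. Now have -(801/2275).
801 ≡ 1 (mod 4), so quadratic reciprocity gives (801/2275) = (2275/801). Reduce: 2275 ≡ 673 (mod 801). Now have -(673/801).
673 ≡ 1 (mod 4), so quadratic reciprocity gives (673/801) = (801/673). Reduce: 801 ≡ 128 (mod 673). Now have -(128/673).
Factor out 2: 128 = 2^7. Since 673 ≡ 1 (mod 8), (2/673) = +1, and (2/673)^7 = +1. Now have -(1/673).
(1/673) = 1. Collecting the sign factors: -1.
The Legendre symbol is -1, so x^2 ≡ -2275 (mod 3877) has no solution.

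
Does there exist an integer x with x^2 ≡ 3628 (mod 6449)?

Factor out 2: 3628 = 2^2·907. Since 6449 ≡ 1 (mod 8), (2|6449) = +1, and (2|6449)^2 = +1. Now have (907|6449).
6449 ≡ 1 (mod 4), so quadratic reciprocity gives (907|6449) = (6449|907). Reduce: 6449 ≡ 100 (mod 907). Now have (100|907).
Factor out 2: 100 = 2^2·25. Since 907 ≡ 3 (mod 8), (2|907) = -1, and (2|907)^2 = +1. Now have (25|907).
25 ≡ 1 (mod 4), so quadratic reciprocity gives (25|907) = (907|25). Reduce: 907 ≡ 7 (mod 25). Now have (7|25).
25 ≡ 1 (mod 4), so quadratic reciprocity gives (7|25) = (25|7). Reduce: 25 ≡ 4 (mod 7). Now have (4|7).
Factor out 2: 4 = 2^2. Since 7 ≡ 7 (mod 8), (2|7) = +1, and (2|7)^2 = +1. Now have (1|7).
(1|7) = 1. Collecting the sign factors: 1.
The Legendre symbol is 1, so x^2 ≡ 3628 (mod 6449) has solution.

yes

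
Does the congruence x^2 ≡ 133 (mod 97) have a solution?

yes

Reduce the numerator: 133 ≡ 36 (mod 97), so (133|97) = (36|97).
Factor out 2: 36 = 2^2·9. Since 97 ≡ 1 (mod 8), (2|97) = +1, and (2|97)^2 = +1. Now have (9|97).
9 ≡ 1 (mod 4), so quadratic reciprocity gives (9|97) = (97|9). Reduce: 97 ≡ 7 (mod 9). Now have (7|9).
9 ≡ 1 (mod 4), so quadratic reciprocity gives (7|9) = (9|7). Reduce: 9 ≡ 2 (mod 7). Now have (2|7).
Factor out 2: 2 = 2. Since 7 ≡ 7 (mod 8), (2|7) = +1. Now have (1|7).
(1|7) = 1. Collecting the sign factors: 1.
(133|97) = 1, and 97 is prime, so 133 is a quadratic residue mod 97.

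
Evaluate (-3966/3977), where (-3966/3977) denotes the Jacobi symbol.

(-3966/3977)
  = (11/3977)    [-3966 ≡ 11 mod 3977]
  = (3977/11)    [QR: 3977 ≡ 1 mod 4, sign kept]
  = (6/11)    [3977 ≡ 6 mod 11]
  = -(3/11)    [11 ≡ 3 mod 8 ⇒ (2/11) = -1]
  = (11/3)    [QR: both ≡ 3 mod 4, sign flips]
  = (2/3)    [11 ≡ 2 mod 3]
  = -(1/3)    [3 ≡ 3 mod 8 ⇒ (2/3) = -1]
  = -1    [(1/3) = 1]

-1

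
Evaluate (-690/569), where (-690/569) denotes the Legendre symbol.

1

Reduce the numerator: -690 ≡ 448 (mod 569), so (-690/569) = (448/569).
Factor out 2: 448 = 2^6·7. Since 569 ≡ 1 (mod 8), (2/569) = +1, and (2/569)^6 = +1. Now have (7/569).
569 ≡ 1 (mod 4), so quadratic reciprocity gives (7/569) = (569/7). Reduce: 569 ≡ 2 (mod 7). Now have (2/7).
Factor out 2: 2 = 2. Since 7 ≡ 7 (mod 8), (2/7) = +1. Now have (1/7).
(1/7) = 1. Collecting the sign factors: 1.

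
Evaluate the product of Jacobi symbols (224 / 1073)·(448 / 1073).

By multiplicativity, (224·448 / 1073) = (224 / 1073)·(448 / 1073).
First factor (224 / 1073):
Factor out 2: 224 = 2^5·7. Since 1073 ≡ 1 (mod 8), (2 / 1073) = +1, and (2 / 1073)^5 = +1. Now have (7 / 1073).
1073 ≡ 1 (mod 4), so quadratic reciprocity gives (7 / 1073) = (1073 / 7). Reduce: 1073 ≡ 2 (mod 7). Now have (2 / 7).
Factor out 2: 2 = 2. Since 7 ≡ 7 (mod 8), (2 / 7) = +1. Now have (1 / 7).
(1 / 7) = 1. Collecting the sign factors: 1.
Second factor (448 / 1073):
Factor out 2: 448 = 2^6·7. Since 1073 ≡ 1 (mod 8), (2 / 1073) = +1, and (2 / 1073)^6 = +1. Now have (7 / 1073).
1073 ≡ 1 (mod 4), so quadratic reciprocity gives (7 / 1073) = (1073 / 7). Reduce: 1073 ≡ 2 (mod 7). Now have (2 / 7).
Factor out 2: 2 = 2. Since 7 ≡ 7 (mod 8), (2 / 7) = +1. Now have (1 / 7).
(1 / 7) = 1. Collecting the sign factors: 1.
Product: (1)·(1) = 1.

1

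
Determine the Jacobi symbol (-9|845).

1

(-9|845)
  = (9|845)    [845 ≡ 1 mod 4 ⇒ (-1|845) = +1]
  = (845|9)    [QR: 9 ≡ 1 mod 4, sign kept]
  = (8|9)    [845 ≡ 8 mod 9]
  = (1|9)    [9 ≡ 1 mod 8 ⇒ (2|9)^3 = +1]
  = 1    [(1|9) = 1]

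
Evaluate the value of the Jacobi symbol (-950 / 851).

1

Pull out -1: (-950 / 851) = (-1 / 851)·(950 / 851). Since 851 ≡ 3 (mod 4), (-1 / 851) = -1. Now have -(950 / 851).
Reduce the numerator: 950 ≡ 99 (mod 851), so (950 / 851) = (99 / 851).
Both 99 ≡ 3 and 851 ≡ 3 (mod 4), so reciprocity gives (99 / 851) = -(851 / 99). Reduce: 851 ≡ 59 (mod 99). Now have (59 / 99).
Both 59 ≡ 3 and 99 ≡ 3 (mod 4), so reciprocity gives (59 / 99) = -(99 / 59). Reduce: 99 ≡ 40 (mod 59). Now have -(40 / 59).
Factor out 2: 40 = 2^3·5. Since 59 ≡ 3 (mod 8), (2 / 59) = -1, and (2 / 59)^3 = -1. Now have (5 / 59).
5 ≡ 1 (mod 4), so quadratic reciprocity gives (5 / 59) = (59 / 5). Reduce: 59 ≡ 4 (mod 5). Now have (4 / 5).
Factor out 2: 4 = 2^2. Since 5 ≡ 5 (mod 8), (2 / 5) = -1, and (2 / 5)^2 = +1. Now have (1 / 5).
(1 / 5) = 1. Collecting the sign factors: 1.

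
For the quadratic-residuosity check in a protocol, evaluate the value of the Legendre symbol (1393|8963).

-1

(1393|8963)
  = (8963|1393)    [QR: 1393 ≡ 1 mod 4, sign kept]
  = (605|1393)    [8963 ≡ 605 mod 1393]
  = (1393|605)    [QR: 605 ≡ 1 mod 4, sign kept]
  = (183|605)    [1393 ≡ 183 mod 605]
  = (605|183)    [QR: 605 ≡ 1 mod 4, sign kept]
  = (56|183)    [605 ≡ 56 mod 183]
  = (7|183)    [183 ≡ 7 mod 8 ⇒ (2|183)^3 = +1]
  = -(183|7)    [QR: both ≡ 3 mod 4, sign flips]
  = -(1|7)    [183 ≡ 1 mod 7]
  = -1    [(1|7) = 1]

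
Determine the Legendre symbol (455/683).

-1

(455/683)
  = -(683/455)    [QR: both ≡ 3 mod 4, sign flips]
  = -(228/455)    [683 ≡ 228 mod 455]
  = -(57/455)    [455 ≡ 7 mod 8 ⇒ (2/455)^2 = +1]
  = -(455/57)    [QR: 57 ≡ 1 mod 4, sign kept]
  = -(56/57)    [455 ≡ 56 mod 57]
  = -(7/57)    [57 ≡ 1 mod 8 ⇒ (2/57)^3 = +1]
  = -(57/7)    [QR: 57 ≡ 1 mod 4, sign kept]
  = -(1/7)    [57 ≡ 1 mod 7]
  = -1    [(1/7) = 1]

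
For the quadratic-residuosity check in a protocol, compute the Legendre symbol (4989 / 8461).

1

(4989 / 8461)
  = (8461 / 4989)    [QR: 4989 ≡ 1 mod 4, sign kept]
  = (3472 / 4989)    [8461 ≡ 3472 mod 4989]
  = (217 / 4989)    [4989 ≡ 5 mod 8 ⇒ (2 / 4989)^4 = +1]
  = (4989 / 217)    [QR: 217 ≡ 1 mod 4, sign kept]
  = (215 / 217)    [4989 ≡ 215 mod 217]
  = (217 / 215)    [QR: 217 ≡ 1 mod 4, sign kept]
  = (2 / 215)    [217 ≡ 2 mod 215]
  = (1 / 215)    [215 ≡ 7 mod 8 ⇒ (2 / 215) = +1]
  = 1    [(1 / 215) = 1]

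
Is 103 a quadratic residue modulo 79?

no

(103|79)
  = (24|79)    [103 ≡ 24 mod 79]
  = (3|79)    [79 ≡ 7 mod 8 ⇒ (2|79)^3 = +1]
  = -(79|3)    [QR: both ≡ 3 mod 4, sign flips]
  = -(1|3)    [79 ≡ 1 mod 3]
  = -1    [(1|3) = 1]
The Legendre symbol is -1, so x^2 ≡ 103 (mod 79) has no solution.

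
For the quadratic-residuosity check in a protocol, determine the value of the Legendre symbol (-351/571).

Reduce the numerator: -351 ≡ 220 (mod 571), so (-351/571) = (220/571).
Factor out 2: 220 = 2^2·55. Since 571 ≡ 3 (mod 8), (2/571) = -1, and (2/571)^2 = +1. Now have (55/571).
Both 55 ≡ 3 and 571 ≡ 3 (mod 4), so reciprocity gives (55/571) = -(571/55). Reduce: 571 ≡ 21 (mod 55). Now have -(21/55).
21 ≡ 1 (mod 4), so quadratic reciprocity gives (21/55) = (55/21). Reduce: 55 ≡ 13 (mod 21). Now have -(13/21).
13 ≡ 1 (mod 4), so quadratic reciprocity gives (13/21) = (21/13). Reduce: 21 ≡ 8 (mod 13). Now have -(8/13).
Factor out 2: 8 = 2^3. Since 13 ≡ 5 (mod 8), (2/13) = -1, and (2/13)^3 = -1. Now have (1/13).
(1/13) = 1. Collecting the sign factors: 1.

1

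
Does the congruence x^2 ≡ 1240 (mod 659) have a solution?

(1240|659)
  = (581|659)    [1240 ≡ 581 mod 659]
  = (659|581)    [QR: 581 ≡ 1 mod 4, sign kept]
  = (78|581)    [659 ≡ 78 mod 581]
  = -(39|581)    [581 ≡ 5 mod 8 ⇒ (2|581) = -1]
  = -(581|39)    [QR: 581 ≡ 1 mod 4, sign kept]
  = -(35|39)    [581 ≡ 35 mod 39]
  = (39|35)    [QR: both ≡ 3 mod 4, sign flips]
  = (4|35)    [39 ≡ 4 mod 35]
  = (1|35)    [35 ≡ 3 mod 8 ⇒ (2|35)^2 = +1]
  = 1    [(1|35) = 1]
(1240|659) = 1, and 659 is prime, so 1240 is a quadratic residue mod 659.

yes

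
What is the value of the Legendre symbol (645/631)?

-1

Reduce the numerator: 645 ≡ 14 (mod 631), so (645/631) = (14/631).
Factor out 2: 14 = 2·7. Since 631 ≡ 7 (mod 8), (2/631) = +1. Now have (7/631).
Both 7 ≡ 3 and 631 ≡ 3 (mod 4), so reciprocity gives (7/631) = -(631/7). Reduce: 631 ≡ 1 (mod 7). Now have -(1/7).
(1/7) = 1. Collecting the sign factors: -1.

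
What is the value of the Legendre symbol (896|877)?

-1

(896|877)
  = (19|877)    [896 ≡ 19 mod 877]
  = (877|19)    [QR: 877 ≡ 1 mod 4, sign kept]
  = (3|19)    [877 ≡ 3 mod 19]
  = -(19|3)    [QR: both ≡ 3 mod 4, sign flips]
  = -(1|3)    [19 ≡ 1 mod 3]
  = -1    [(1|3) = 1]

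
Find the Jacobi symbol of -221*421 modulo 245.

By multiplicativity, (-221·421|245) = (-221|245)·(421|245).
First factor (-221|245):
Reduce the numerator: -221 ≡ 24 (mod 245), so (-221|245) = (24|245).
Factor out 2: 24 = 2^3·3. Since 245 ≡ 5 (mod 8), (2|245) = -1, and (2|245)^3 = -1. Now have -(3|245).
245 ≡ 1 (mod 4), so quadratic reciprocity gives (3|245) = (245|3). Reduce: 245 ≡ 2 (mod 3). Now have -(2|3).
Factor out 2: 2 = 2. Since 3 ≡ 3 (mod 8), (2|3) = -1. Now have (1|3).
(1|3) = 1. Collecting the sign factors: 1.
Second factor (421|245):
Reduce the numerator: 421 ≡ 176 (mod 245), so (421|245) = (176|245).
Factor out 2: 176 = 2^4·11. Since 245 ≡ 5 (mod 8), (2|245) = -1, and (2|245)^4 = +1. Now have (11|245).
245 ≡ 1 (mod 4), so quadratic reciprocity gives (11|245) = (245|11). Reduce: 245 ≡ 3 (mod 11). Now have (3|11).
Both 3 ≡ 3 and 11 ≡ 3 (mod 4), so reciprocity gives (3|11) = -(11|3). Reduce: 11 ≡ 2 (mod 3). Now have -(2|3).
Factor out 2: 2 = 2. Since 3 ≡ 3 (mod 8), (2|3) = -1. Now have (1|3).
(1|3) = 1. Collecting the sign factors: 1.
Product: (1)·(1) = 1.

1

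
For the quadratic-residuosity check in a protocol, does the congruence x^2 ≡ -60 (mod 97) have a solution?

(-60/97)
  = (37/97)    [-60 ≡ 37 mod 97]
  = (97/37)    [QR: 37 ≡ 1 mod 4, sign kept]
  = (23/37)    [97 ≡ 23 mod 37]
  = (37/23)    [QR: 37 ≡ 1 mod 4, sign kept]
  = (14/23)    [37 ≡ 14 mod 23]
  = (7/23)    [23 ≡ 7 mod 8 ⇒ (2/23) = +1]
  = -(23/7)    [QR: both ≡ 3 mod 4, sign flips]
  = -(2/7)    [23 ≡ 2 mod 7]
  = -(1/7)    [7 ≡ 7 mod 8 ⇒ (2/7) = +1]
  = -1    [(1/7) = 1]
The Legendre symbol is -1, so x^2 ≡ -60 (mod 97) has no solution.

no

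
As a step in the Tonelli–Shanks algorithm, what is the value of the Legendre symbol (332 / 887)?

Factor out 2: 332 = 2^2·83. Since 887 ≡ 7 (mod 8), (2 / 887) = +1, and (2 / 887)^2 = +1. Now have (83 / 887).
Both 83 ≡ 3 and 887 ≡ 3 (mod 4), so reciprocity gives (83 / 887) = -(887 / 83). Reduce: 887 ≡ 57 (mod 83). Now have -(57 / 83).
57 ≡ 1 (mod 4), so quadratic reciprocity gives (57 / 83) = (83 / 57). Reduce: 83 ≡ 26 (mod 57). Now have -(26 / 57).
Factor out 2: 26 = 2·13. Since 57 ≡ 1 (mod 8), (2 / 57) = +1. Now have -(13 / 57).
13 ≡ 1 (mod 4), so quadratic reciprocity gives (13 / 57) = (57 / 13). Reduce: 57 ≡ 5 (mod 13). Now have -(5 / 13).
5 ≡ 1 (mod 4), so quadratic reciprocity gives (5 / 13) = (13 / 5). Reduce: 13 ≡ 3 (mod 5). Now have -(3 / 5).
5 ≡ 1 (mod 4), so quadratic reciprocity gives (3 / 5) = (5 / 3). Reduce: 5 ≡ 2 (mod 3). Now have -(2 / 3).
Factor out 2: 2 = 2. Since 3 ≡ 3 (mod 8), (2 / 3) = -1. Now have (1 / 3).
(1 / 3) = 1. Collecting the sign factors: 1.

1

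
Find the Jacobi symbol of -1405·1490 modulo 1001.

By multiplicativity, (-1405·1490/1001) = (-1405/1001)·(1490/1001).
First factor (-1405/1001):
Pull out -1: (-1405/1001) = (-1/1001)·(1405/1001). Since 1001 ≡ 1 (mod 4), (-1/1001) = +1. Now have (1405/1001).
Reduce the numerator: 1405 ≡ 404 (mod 1001), so (1405/1001) = (404/1001).
Factor out 2: 404 = 2^2·101. Since 1001 ≡ 1 (mod 8), (2/1001) = +1, and (2/1001)^2 = +1. Now have (101/1001).
101 ≡ 1 (mod 4), so quadratic reciprocity gives (101/1001) = (1001/101). Reduce: 1001 ≡ 92 (mod 101). Now have (92/101).
Factor out 2: 92 = 2^2·23. Since 101 ≡ 5 (mod 8), (2/101) = -1, and (2/101)^2 = +1. Now have (23/101).
101 ≡ 1 (mod 4), so quadratic reciprocity gives (23/101) = (101/23). Reduce: 101 ≡ 9 (mod 23). Now have (9/23).
9 ≡ 1 (mod 4), so quadratic reciprocity gives (9/23) = (23/9). Reduce: 23 ≡ 5 (mod 9). Now have (5/9).
5 ≡ 1 (mod 4), so quadratic reciprocity gives (5/9) = (9/5). Reduce: 9 ≡ 4 (mod 5). Now have (4/5).
Factor out 2: 4 = 2^2. Since 5 ≡ 5 (mod 8), (2/5) = -1, and (2/5)^2 = +1. Now have (1/5).
(1/5) = 1. Collecting the sign factors: 1.
Second factor (1490/1001):
Reduce the numerator: 1490 ≡ 489 (mod 1001), so (1490/1001) = (489/1001).
489 ≡ 1 (mod 4), so quadratic reciprocity gives (489/1001) = (1001/489). Reduce: 1001 ≡ 23 (mod 489). Now have (23/489).
489 ≡ 1 (mod 4), so quadratic reciprocity gives (23/489) = (489/23). Reduce: 489 ≡ 6 (mod 23). Now have (6/23).
Factor out 2: 6 = 2·3. Since 23 ≡ 7 (mod 8), (2/23) = +1. Now have (3/23).
Both 3 ≡ 3 and 23 ≡ 3 (mod 4), so reciprocity gives (3/23) = -(23/3). Reduce: 23 ≡ 2 (mod 3). Now have -(2/3).
Factor out 2: 2 = 2. Since 3 ≡ 3 (mod 8), (2/3) = -1. Now have (1/3).
(1/3) = 1. Collecting the sign factors: 1.
Product: (1)·(1) = 1.

1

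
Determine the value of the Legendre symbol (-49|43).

(-49|43)
  = (37|43)    [-49 ≡ 37 mod 43]
  = (43|37)    [QR: 37 ≡ 1 mod 4, sign kept]
  = (6|37)    [43 ≡ 6 mod 37]
  = -(3|37)    [37 ≡ 5 mod 8 ⇒ (2|37) = -1]
  = -(37|3)    [QR: 37 ≡ 1 mod 4, sign kept]
  = -(1|3)    [37 ≡ 1 mod 3]
  = -1    [(1|3) = 1]

-1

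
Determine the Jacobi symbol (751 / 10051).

Both 751 ≡ 3 and 10051 ≡ 3 (mod 4), so reciprocity gives (751 / 10051) = -(10051 / 751). Reduce: 10051 ≡ 288 (mod 751). Now have -(288 / 751).
Factor out 2: 288 = 2^5·9. Since 751 ≡ 7 (mod 8), (2 / 751) = +1, and (2 / 751)^5 = +1. Now have -(9 / 751).
9 ≡ 1 (mod 4), so quadratic reciprocity gives (9 / 751) = (751 / 9). Reduce: 751 ≡ 4 (mod 9). Now have -(4 / 9).
Factor out 2: 4 = 2^2. Since 9 ≡ 1 (mod 8), (2 / 9) = +1, and (2 / 9)^2 = +1. Now have -(1 / 9).
(1 / 9) = 1. Collecting the sign factors: -1.

-1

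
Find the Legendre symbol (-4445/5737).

-1

Pull out -1: (-4445/5737) = (-1/5737)·(4445/5737). Since 5737 ≡ 1 (mod 4), (-1/5737) = +1. Now have (4445/5737).
4445 ≡ 1 (mod 4), so quadratic reciprocity gives (4445/5737) = (5737/4445). Reduce: 5737 ≡ 1292 (mod 4445). Now have (1292/4445).
Factor out 2: 1292 = 2^2·323. Since 4445 ≡ 5 (mod 8), (2/4445) = -1, and (2/4445)^2 = +1. Now have (323/4445).
4445 ≡ 1 (mod 4), so quadratic reciprocity gives (323/4445) = (4445/323). Reduce: 4445 ≡ 246 (mod 323). Now have (246/323).
Factor out 2: 246 = 2·123. Since 323 ≡ 3 (mod 8), (2/323) = -1. Now have -(123/323).
Both 123 ≡ 3 and 323 ≡ 3 (mod 4), so reciprocity gives (123/323) = -(323/123). Reduce: 323 ≡ 77 (mod 123). Now have (77/123).
77 ≡ 1 (mod 4), so quadratic reciprocity gives (77/123) = (123/77). Reduce: 123 ≡ 46 (mod 77). Now have (46/77).
Factor out 2: 46 = 2·23. Since 77 ≡ 5 (mod 8), (2/77) = -1. Now have -(23/77).
77 ≡ 1 (mod 4), so quadratic reciprocity gives (23/77) = (77/23). Reduce: 77 ≡ 8 (mod 23). Now have -(8/23).
Factor out 2: 8 = 2^3. Since 23 ≡ 7 (mod 8), (2/23) = +1, and (2/23)^3 = +1. Now have -(1/23).
(1/23) = 1. Collecting the sign factors: -1.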